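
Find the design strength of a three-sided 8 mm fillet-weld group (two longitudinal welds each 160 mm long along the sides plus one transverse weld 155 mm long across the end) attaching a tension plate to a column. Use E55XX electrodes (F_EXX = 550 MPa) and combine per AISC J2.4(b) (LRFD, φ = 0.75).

φR_n ≈ 706 kN

t_e = 0.707 × 8 = 5.656 mm.
R_nwl = 0.6 × 550 × 5.656 × 320 × 10⁻³ = 597.3 kN (longitudinal, 2 welds).
R_nwt = 0.6 × 550 × 5.656 × 155 × 10⁻³ = 289.3 kN (transverse, base value).
(i) R_nwl + R_nwt = 886.6 kN; (ii) 0.85 R_nwl + 1.5 R_nwt = 941.6 kN.
R_n = max = 941.6 kN [governs: (ii)]; φR_n = 706.2 kN.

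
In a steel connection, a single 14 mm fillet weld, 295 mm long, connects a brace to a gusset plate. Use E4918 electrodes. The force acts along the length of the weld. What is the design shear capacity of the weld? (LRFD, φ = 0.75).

E49XX → F_EXX = 490 MPa.
Effective throat t_e = 0.707 × 14 = 9.898 mm.
Total length L = 295 mm; A_we = 9.898 × 295 = 2920 mm².
F_nw = 0.6 F_EXX = 0.6 × 490 = 294 MPa.
φR_n = 0.75 × 294 × 2920 × 10⁻³ = 643.8 kN.

φR_n ≈ 644 kN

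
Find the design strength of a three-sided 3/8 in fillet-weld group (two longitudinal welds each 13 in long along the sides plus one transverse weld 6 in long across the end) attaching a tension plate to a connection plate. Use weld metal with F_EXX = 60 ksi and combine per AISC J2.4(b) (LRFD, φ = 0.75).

t_e = 0.707 × 0.375 = 0.2651 in.
R_nwl = 0.6 × 60 × 0.2651 × 26 = 248.2 kips (longitudinal, 2 welds).
R_nwt = 0.6 × 60 × 0.2651 × 6 = 57.27 kips (transverse, base value).
(i) R_nwl + R_nwt = 305.4 kips; (ii) 0.85 R_nwl + 1.5 R_nwt = 296.8 kips.
R_n = max = 305.4 kips [governs: (i)]; φR_n = 229.1 kips.

φR_n ≈ 229 kips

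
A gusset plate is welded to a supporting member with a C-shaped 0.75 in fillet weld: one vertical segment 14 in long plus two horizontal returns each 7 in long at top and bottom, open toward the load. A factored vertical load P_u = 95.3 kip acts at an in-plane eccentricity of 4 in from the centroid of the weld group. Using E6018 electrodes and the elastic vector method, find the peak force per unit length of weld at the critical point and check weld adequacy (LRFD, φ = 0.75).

E60XX → F_EXX = 60 ksi.
Total weld length L_w = 28 in. Treat welds as unit-width lines.
Centroid: x̄ = 2×7×3.5 / 28 = 1.75 in from the vertical weld.
Polar moment about centroid: J = I_x + I_y = [14³/12 + 2×7×7²] + [14×1.75² + 2(7³/12 + 7×1.75²)] = 1058 in³.
Direct shear f_v = P/L_w = 95.3 / 28 = 3.404 kip/in (vertical).
Torsion M = P·e = 95.3 × 4 = 381.2 kip·in.
Critical point at (x, y) = (5.25, 7) from centroid. f_tx = M·y/J = 2.523 kip/in; f_ty = M·x/J = 1.892 kip/in.
Resultant f_max = √[f_tx² + (f_v + f_ty)²] = √[2.523² + (3.404 + 1.892)²] = 5.866 kip/in.
Capacity per unit length: φr_n = 0.75 × 0.6 × 60 × (0.707 × 0.75) = 14.32 kip/in.
5.866 ≤ 14.32 → adequate.

f_max ≈ 5.87 kip/in; adequate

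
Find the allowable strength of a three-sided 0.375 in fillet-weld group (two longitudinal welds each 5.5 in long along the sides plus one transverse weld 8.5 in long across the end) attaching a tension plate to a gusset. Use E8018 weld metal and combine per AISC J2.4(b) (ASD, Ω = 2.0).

E80XX → F_EXX = 80 ksi.
t_e = 0.707 × 0.375 = 0.2651 in.
R_nwl = 0.6 × 80 × 0.2651 × 11 = 140 kips (longitudinal, 2 welds).
R_nwt = 0.6 × 80 × 0.2651 × 8.5 = 108.2 kips (transverse, base value).
(i) R_nwl + R_nwt = 248.2 kips; (ii) 0.85 R_nwl + 1.5 R_nwt = 281.2 kips.
R_n = max = 281.2 kips [governs: (ii)]; R_n/Ω = 140.6 kips.

R_n/Ω ≈ 141 kips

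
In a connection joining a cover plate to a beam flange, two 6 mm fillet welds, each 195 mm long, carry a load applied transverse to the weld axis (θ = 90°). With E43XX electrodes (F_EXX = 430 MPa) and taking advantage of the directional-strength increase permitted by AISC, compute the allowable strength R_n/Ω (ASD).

R_n/Ω ≈ 320 kN

t_e = 0.707 × 6 = 4.242 mm; A_we = 4.242 × 390 = 1654 mm².
Directional factor: 1.0 + 0.5 sin^1.5(90°) = 1.5.
F_nw = 0.6 × 430 × 1.5 = 387 MPa.
R_n/Ω = (387 × 1654) / 2.0 × 10⁻³ = 320.1 kN.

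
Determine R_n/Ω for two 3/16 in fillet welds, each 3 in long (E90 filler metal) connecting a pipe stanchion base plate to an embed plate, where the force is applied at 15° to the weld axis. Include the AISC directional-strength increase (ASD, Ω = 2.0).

E90XX → F_EXX = 90 ksi.
t_e = 0.707 × 0.1875 = 0.1326 in; A_we = 0.1326 × 6 = 0.7954 in².
Directional factor: 1.0 + 0.5 sin^1.5(15°) = 1.066.
F_nw = 0.6 × 90 × 1.066 = 57.56 ksi.
R_n/Ω = (57.56 × 0.7954) / 2.0 = 22.89 kip.

R_n/Ω ≈ 22.9 kip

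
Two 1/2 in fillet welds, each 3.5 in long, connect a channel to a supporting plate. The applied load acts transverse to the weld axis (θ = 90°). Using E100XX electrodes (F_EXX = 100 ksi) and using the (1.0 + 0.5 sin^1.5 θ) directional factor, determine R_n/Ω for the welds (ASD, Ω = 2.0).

R_n/Ω ≈ 111 kips

t_e = 0.707 × 0.5 = 0.3535 in; A_we = 0.3535 × 7 = 2.474 in².
Directional factor: 1.0 + 0.5 sin^1.5(90°) = 1.5.
F_nw = 0.6 × 100 × 1.5 = 90 ksi.
R_n/Ω = (90 × 2.474) / 2.0 = 111.4 kips.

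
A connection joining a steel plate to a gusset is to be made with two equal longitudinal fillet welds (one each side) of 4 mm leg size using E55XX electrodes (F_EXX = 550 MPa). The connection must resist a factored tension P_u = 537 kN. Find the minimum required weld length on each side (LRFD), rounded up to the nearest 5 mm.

L = 385 mm on each side

Throat t_e = 0.707 × 4 = 2.828 mm.
φr_n = 0.75 × 0.6 × 550 × 2.828 × 10⁻³ = 0.6999 kN/mm.
L_req = P_u / φr_n = 537 / 0.6999 = 767.2 mm total.
Per side: 767.2 / 2 = 383.6 mm.
Round up → use L = 385 mm on each side.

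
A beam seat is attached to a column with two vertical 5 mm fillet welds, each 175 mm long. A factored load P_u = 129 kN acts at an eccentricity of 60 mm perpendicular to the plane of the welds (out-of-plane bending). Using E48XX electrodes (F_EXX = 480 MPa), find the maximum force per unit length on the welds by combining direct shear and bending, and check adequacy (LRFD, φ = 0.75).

L_w = 2 × 175 = 350 mm; section modulus (unit throat) S = 2 × L²/6 = 10210 mm².
Direct shear f_v = P/L_w = 129×10³/350 = 368.6 N/mm.
Moment M = P × e = 129×10³ × 60 = 7740000 N·mm; bending f_b = M/S = 758.2 N/mm.
f_max = √(f_v² + f_b²) = √(368.6² + 758.2²) = 843 N/mm.
φr_n = 0.75 × 0.6 × 480 × (0.707 × 5) = 763.6 N/mm → NOT adequate.

f_max ≈ 843 N/mm; NOT adequate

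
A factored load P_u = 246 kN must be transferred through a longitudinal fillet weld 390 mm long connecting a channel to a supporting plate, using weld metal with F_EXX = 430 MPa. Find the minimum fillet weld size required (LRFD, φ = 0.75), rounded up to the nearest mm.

w = 5 mm

Total weld length L = 390 mm.
Required throat t_e = P_u / (φ × 0.6 F_EXX × L) = 246 / (0.75 × 0.6 × 430 × 390 × 10⁻³) = 3.26 mm.
Required leg w = t_e / 0.707 = 4.611 mm → use 5 mm.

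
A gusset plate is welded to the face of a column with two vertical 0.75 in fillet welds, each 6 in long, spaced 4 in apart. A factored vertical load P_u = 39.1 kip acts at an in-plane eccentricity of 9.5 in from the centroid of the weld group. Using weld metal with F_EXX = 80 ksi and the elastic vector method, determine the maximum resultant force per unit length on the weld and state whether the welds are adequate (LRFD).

f_max ≈ 18 kip/in; adequate

Total weld length L_w = 12 in. Treat welds as unit-width lines.
Polar moment about centroid: J = 2[d³/12 + d(b/2)²] = 2[6³/12 + 6×2²] = 84 in³.
Direct shear f_v = P/L_w = 39.1 / 12 = 3.258 kip/in (vertical).
Torsion M = P·e = 39.1 × 9.5 = 371.45 kip·in.
Critical point at (x, y) = (2, 3) from centroid. f_tx = M·y/J = 13.27 kip/in; f_ty = M·x/J = 8.844 kip/in.
Resultant f_max = √[f_tx² + (f_v + f_ty)²] = √[13.27² + (3.258 + 8.844)²] = 17.96 kip/in.
Capacity per unit length: φr_n = 0.75 × 0.6 × 80 × (0.707 × 0.75) = 19.09 kip/in.
17.96 ≤ 19.09 → adequate.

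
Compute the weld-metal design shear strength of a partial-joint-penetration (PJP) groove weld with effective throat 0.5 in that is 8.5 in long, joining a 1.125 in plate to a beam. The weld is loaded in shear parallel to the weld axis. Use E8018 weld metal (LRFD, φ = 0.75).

φR_n ≈ 153 kips

E80XX → F_EXX = 80 ksi.
Effective throat (given) t_e = 0.5 in.
A_we = 0.5 × 8.5 = 4.25 in².
F_nw = 0.6 F_EXX = 48 ksi.
φR_n = 0.75 × 48 × 4.25 = 153 kips.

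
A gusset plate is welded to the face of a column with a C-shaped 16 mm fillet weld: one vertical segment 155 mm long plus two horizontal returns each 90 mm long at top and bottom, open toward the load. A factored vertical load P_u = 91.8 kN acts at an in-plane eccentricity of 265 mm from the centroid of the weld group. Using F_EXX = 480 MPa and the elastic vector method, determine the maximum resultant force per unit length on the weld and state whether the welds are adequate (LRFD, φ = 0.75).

Total weld length L_w = 335 mm. Treat welds as unit-width lines.
Centroid: x̄ = 2×90×45 / 335 = 24.18 mm from the vertical weld.
Polar moment about centroid: J = I_x + I_y = [155³/12 + 2×90×77.5²] + [155×24.18² + 2(90³/12 + 90×20.82²)] = 1682000 mm³.
Direct shear f_v = P/L_w = 91.8×10³ / 335 = 274 N/mm (vertical).
Torsion M = P·e = 91.8×10³ × 265 = 24327000 N·mm.
Critical point at (x, y) = (65.82, 77.5) from centroid. f_tx = M·y/J = 1121 N/mm; f_ty = M·x/J = 952.2 N/mm.
Resultant f_max = √[f_tx² + (f_v + f_ty)²] = √[1121² + (274 + 952.2)²] = 1662 N/mm.
Capacity per unit length: φr_n = 0.75 × 0.6 × 480 × (0.707 × 16) = 2443 N/mm.
1662 ≤ 2443 → adequate.

f_max ≈ 1660 N/mm; adequate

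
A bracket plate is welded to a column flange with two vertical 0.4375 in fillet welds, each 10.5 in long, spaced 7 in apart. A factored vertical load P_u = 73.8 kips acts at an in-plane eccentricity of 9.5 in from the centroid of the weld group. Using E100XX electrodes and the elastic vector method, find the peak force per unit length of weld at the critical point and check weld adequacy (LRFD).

E100XX → F_EXX = 100 ksi.
Total weld length L_w = 21 in. Treat welds as unit-width lines.
Polar moment about centroid: J = 2[d³/12 + d(b/2)²] = 2[10.5³/12 + 10.5×3.5²] = 450.2 in³.
Direct shear f_v = P/L_w = 73.8 / 21 = 3.514 kip/in (vertical).
Torsion M = P·e = 73.8 × 9.5 = 701.1 kip·in.
Critical point at (x, y) = (3.5, 5.25) from centroid. f_tx = M·y/J = 8.176 kip/in; f_ty = M·x/J = 5.451 kip/in.
Resultant f_max = √[f_tx² + (f_v + f_ty)²] = √[8.176² + (3.514 + 5.451)²] = 12.13 kip/in.
Capacity per unit length: φr_n = 0.75 × 0.6 × 100 × (0.707 × 0.4375) = 13.92 kip/in.
12.13 ≤ 13.92 → adequate.

f_max ≈ 12.1 kip/in; adequate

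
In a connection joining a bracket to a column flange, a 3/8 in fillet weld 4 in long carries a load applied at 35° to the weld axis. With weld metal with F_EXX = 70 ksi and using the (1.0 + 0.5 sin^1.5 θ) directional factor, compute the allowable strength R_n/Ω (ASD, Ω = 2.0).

R_n/Ω ≈ 27.1 kips

t_e = 0.707 × 0.375 = 0.2651 in; A_we = 0.2651 × 4 = 1.06 in².
Directional factor: 1.0 + 0.5 sin^1.5(35°) = 1.217.
F_nw = 0.6 × 70 × 1.217 = 51.12 ksi.
R_n/Ω = (51.12 × 1.06) / 2.0 = 27.11 kips.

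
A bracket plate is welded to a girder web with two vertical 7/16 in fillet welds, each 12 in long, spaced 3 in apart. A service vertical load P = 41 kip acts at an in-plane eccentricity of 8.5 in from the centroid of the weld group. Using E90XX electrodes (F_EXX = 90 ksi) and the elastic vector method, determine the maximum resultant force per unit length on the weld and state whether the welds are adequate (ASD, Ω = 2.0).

Total weld length L_w = 24 in. Treat welds as unit-width lines.
Polar moment about centroid: J = 2[d³/12 + d(b/2)²] = 2[12³/12 + 12×1.5²] = 342 in³.
Direct shear f_v = P/L_w = 41 / 24 = 1.708 kip/in (vertical).
Torsion M = P·e = 41 × 8.5 = 348.5 kip·in.
Critical point at (x, y) = (1.5, 6) from centroid. f_tx = M·y/J = 6.114 kip/in; f_ty = M·x/J = 1.529 kip/in.
Resultant f_max = √[f_tx² + (f_v + f_ty)²] = √[6.114² + (1.708 + 1.529)²] = 6.918 kip/in.
Capacity per unit length: r_n/Ω = (1/2.0) × 0.6 × 90 × (0.707 × 0.4375) = 8.351 kip/in.
6.918 ≤ 8.351 → adequate.

f_max ≈ 6.92 kip/in; adequate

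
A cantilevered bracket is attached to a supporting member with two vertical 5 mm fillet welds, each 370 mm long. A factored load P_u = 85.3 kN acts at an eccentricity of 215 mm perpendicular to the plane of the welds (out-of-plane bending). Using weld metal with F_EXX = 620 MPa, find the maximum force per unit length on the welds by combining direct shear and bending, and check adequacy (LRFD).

L_w = 2 × 370 = 740 mm; section modulus (unit throat) S = 2 × L²/6 = 45630 mm².
Direct shear f_v = P/L_w = 85.3×10³/740 = 115.3 N/mm.
Moment M = P × e = 85.3×10³ × 215 = 18340000 N·mm; bending f_b = M/S = 401.9 N/mm.
f_max = √(f_v² + f_b²) = √(115.3² + 401.9²) = 418.1 N/mm.
φr_n = 0.75 × 0.6 × 620 × (0.707 × 5) = 986.3 N/mm → adequate.

f_max ≈ 418 N/mm; adequate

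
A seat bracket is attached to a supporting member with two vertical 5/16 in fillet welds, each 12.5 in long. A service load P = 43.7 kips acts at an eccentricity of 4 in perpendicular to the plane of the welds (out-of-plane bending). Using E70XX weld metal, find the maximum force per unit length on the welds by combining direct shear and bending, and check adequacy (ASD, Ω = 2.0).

f_max ≈ 3.78 kip/in; adequate

E70XX → F_EXX = 70 ksi.
L_w = 2 × 12.5 = 25 in; section modulus (unit throat) S = 2 × L²/6 = 52.08 in².
Direct shear f_v = P/L_w = 43.7/25 = 1.748 kip/in.
Moment M = P × e = 43.7 × 4 = 174.8 kip·in; bending f_b = M/S = 3.356 kip/in.
f_max = √(f_v² + f_b²) = √(1.748² + 3.356²) = 3.784 kip/in.
r_n/Ω = (1/2.0) × 0.6 × 70 × (0.707 × 0.3125) = 4.64 kip/in → adequate.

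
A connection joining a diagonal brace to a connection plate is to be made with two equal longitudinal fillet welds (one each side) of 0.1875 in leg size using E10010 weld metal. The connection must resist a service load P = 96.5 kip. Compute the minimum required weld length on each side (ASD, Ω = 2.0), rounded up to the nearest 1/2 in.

E100XX → F_EXX = 100 ksi.
Throat t_e = 0.707 × 0.1875 = 0.1326 in.
r_n/Ω = (0.6 × 100 × 0.1326) / 2.0 = 3.977 kip/in.
L_req = P / (r_n/Ω) = 96.5 / 3.977 = 24.27 in total.
Per side: 24.27 / 2 = 12.13 in.
Round up → use L = 12.5 in on each side.

L = 12.5 in on each side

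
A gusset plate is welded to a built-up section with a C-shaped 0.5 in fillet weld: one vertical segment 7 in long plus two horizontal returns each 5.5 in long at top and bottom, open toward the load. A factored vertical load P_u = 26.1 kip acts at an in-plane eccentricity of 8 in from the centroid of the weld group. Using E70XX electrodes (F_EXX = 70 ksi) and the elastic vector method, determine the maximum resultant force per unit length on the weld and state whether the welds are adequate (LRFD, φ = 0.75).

Total weld length L_w = 18 in. Treat welds as unit-width lines.
Centroid: x̄ = 2×5.5×2.75 / 18 = 1.681 in from the vertical weld.
Polar moment about centroid: J = I_x + I_y = [7³/12 + 2×5.5×3.5²] + [7×1.681² + 2(5.5³/12 + 5.5×1.069²)] = 223.4 in³.
Direct shear f_v = P/L_w = 26.1 / 18 = 1.45 kip/in (vertical).
Torsion M = P·e = 26.1 × 8 = 208.8 kip·in.
Critical point at (x, y) = (3.819, 3.5) from centroid. f_tx = M·y/J = 3.271 kip/in; f_ty = M·x/J = 3.57 kip/in.
Resultant f_max = √[f_tx² + (f_v + f_ty)²] = √[3.271² + (1.45 + 3.57)²] = 5.991 kip/in.
Capacity per unit length: φr_n = 0.75 × 0.6 × 70 × (0.707 × 0.5) = 11.14 kip/in.
5.991 ≤ 11.14 → adequate.

f_max ≈ 5.99 kip/in; adequate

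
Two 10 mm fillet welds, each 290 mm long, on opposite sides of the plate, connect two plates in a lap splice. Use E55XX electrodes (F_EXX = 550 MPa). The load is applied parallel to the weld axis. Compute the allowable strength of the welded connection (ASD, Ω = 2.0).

R_n/Ω ≈ 677 kN

Effective throat t_e = 0.707 × 10 = 7.07 mm.
Total length L = 580 mm; A_we = 7.07 × 580 = 4101 mm².
F_nw = 0.6 F_EXX = 0.6 × 550 = 330 MPa.
R_n = 330 × 4101 × 10⁻³ = 1353 kN; R_n/Ω = 1353/2.0 = 676.6 kN.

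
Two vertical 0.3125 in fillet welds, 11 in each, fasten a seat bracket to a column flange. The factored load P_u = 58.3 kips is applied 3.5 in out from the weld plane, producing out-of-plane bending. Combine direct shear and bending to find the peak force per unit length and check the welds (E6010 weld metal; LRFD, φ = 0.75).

f_max ≈ 5.71 kip/in; adequate

E60XX → F_EXX = 60 ksi.
L_w = 2 × 11 = 22 in; section modulus (unit throat) S = 2 × L²/6 = 40.33 in².
Direct shear f_v = P/L_w = 58.3/22 = 2.65 kip/in.
Moment M = P × e = 58.3 × 3.5 = 204.05 kip·in; bending f_b = M/S = 5.059 kip/in.
f_max = √(f_v² + f_b²) = √(2.65² + 5.059²) = 5.711 kip/in.
φr_n = 0.75 × 0.6 × 60 × (0.707 × 0.3125) = 5.965 kip/in → adequate.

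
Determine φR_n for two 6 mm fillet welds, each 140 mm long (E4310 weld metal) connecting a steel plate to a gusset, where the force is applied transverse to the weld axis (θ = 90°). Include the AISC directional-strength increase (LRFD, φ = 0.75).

φR_n ≈ 345 kN

E43XX → F_EXX = 430 MPa.
t_e = 0.707 × 6 = 4.242 mm; A_we = 4.242 × 280 = 1188 mm².
Directional factor: 1.0 + 0.5 sin^1.5(90°) = 1.5.
F_nw = 0.6 × 430 × 1.5 = 387 MPa.
φR_n = 0.75 × 387 × 1188 × 10⁻³ = 344.7 kN.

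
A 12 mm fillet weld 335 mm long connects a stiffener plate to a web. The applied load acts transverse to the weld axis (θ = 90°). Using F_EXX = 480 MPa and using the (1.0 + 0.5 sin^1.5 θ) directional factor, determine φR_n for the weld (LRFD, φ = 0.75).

φR_n ≈ 921 kN

t_e = 0.707 × 12 = 8.484 mm; A_we = 8.484 × 335 = 2842 mm².
Directional factor: 1.0 + 0.5 sin^1.5(90°) = 1.5.
F_nw = 0.6 × 480 × 1.5 = 432 MPa.
φR_n = 0.75 × 432 × 2842 × 10⁻³ = 920.9 kN.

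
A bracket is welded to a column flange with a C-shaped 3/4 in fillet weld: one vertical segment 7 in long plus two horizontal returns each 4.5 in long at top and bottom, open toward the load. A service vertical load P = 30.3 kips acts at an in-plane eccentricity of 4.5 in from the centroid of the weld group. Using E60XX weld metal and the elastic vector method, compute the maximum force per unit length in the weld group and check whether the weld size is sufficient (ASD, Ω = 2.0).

E60XX → F_EXX = 60 ksi.
Total weld length L_w = 16 in. Treat welds as unit-width lines.
Centroid: x̄ = 2×4.5×2.25 / 16 = 1.266 in from the vertical weld.
Polar moment about centroid: J = I_x + I_y = [7³/12 + 2×4.5×3.5²] + [7×1.266² + 2(4.5³/12 + 4.5×0.9844²)] = 174 in³.
Direct shear f_v = P/L_w = 30.3 / 16 = 1.894 kip/in (vertical).
Torsion M = P·e = 30.3 × 4.5 = 136.35 kip·in.
Critical point at (x, y) = (3.234, 3.5) from centroid. f_tx = M·y/J = 2.743 kip/in; f_ty = M·x/J = 2.535 kip/in.
Resultant f_max = √[f_tx² + (f_v + f_ty)²] = √[2.743² + (1.894 + 2.535)²] = 5.21 kip/in.
Capacity per unit length: r_n/Ω = (1/2.0) × 0.6 × 60 × (0.707 × 0.75) = 9.544 kip/in.
5.21 ≤ 9.544 → adequate.

f_max ≈ 5.21 kip/in; adequate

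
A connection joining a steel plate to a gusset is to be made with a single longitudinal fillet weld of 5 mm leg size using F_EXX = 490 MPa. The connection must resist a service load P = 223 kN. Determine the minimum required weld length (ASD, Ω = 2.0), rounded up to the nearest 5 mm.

Throat t_e = 0.707 × 5 = 3.535 mm.
r_n/Ω = (0.6 × 490 × 3.535) / 2.0 = 519.6 N/mm = 0.5196 kN/mm.
L_req = P / (r_n/Ω) = 223 / 0.5196 = 429.1 mm total.
Round up → use L = 430 mm.

L = 430 mm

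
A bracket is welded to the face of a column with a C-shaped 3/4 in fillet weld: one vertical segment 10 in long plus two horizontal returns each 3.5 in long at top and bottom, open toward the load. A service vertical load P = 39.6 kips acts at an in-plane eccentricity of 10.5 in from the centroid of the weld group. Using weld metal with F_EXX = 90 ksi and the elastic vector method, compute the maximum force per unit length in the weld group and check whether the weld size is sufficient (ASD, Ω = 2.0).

Total weld length L_w = 17 in. Treat welds as unit-width lines.
Centroid: x̄ = 2×3.5×1.75 / 17 = 0.7206 in from the vertical weld.
Polar moment about centroid: J = I_x + I_y = [10³/12 + 2×3.5×5²] + [10×0.7206² + 2(3.5³/12 + 3.5×1.029²)] = 278.1 in³.
Direct shear f_v = P/L_w = 39.6 / 17 = 2.329 kip/in (vertical).
Torsion M = P·e = 39.6 × 10.5 = 415.8 kip·in.
Critical point at (x, y) = (2.779, 5) from centroid. f_tx = M·y/J = 7.476 kip/in; f_ty = M·x/J = 4.156 kip/in.
Resultant f_max = √[f_tx² + (f_v + f_ty)²] = √[7.476² + (2.329 + 4.156)²] = 9.897 kip/in.
Capacity per unit length: r_n/Ω = (1/2.0) × 0.6 × 90 × (0.707 × 0.75) = 14.32 kip/in.
9.897 ≤ 14.32 → adequate.

f_max ≈ 9.9 kip/in; adequate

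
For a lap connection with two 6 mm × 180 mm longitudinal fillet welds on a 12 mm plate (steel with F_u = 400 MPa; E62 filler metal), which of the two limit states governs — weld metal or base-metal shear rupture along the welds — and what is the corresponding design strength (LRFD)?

E62XX → F_EXX = 620 MPa.
t_e = 0.707 × 6 = 4.242 mm; L = 360 mm.
Weld metal: φR_n = 0.75 × 0.6 × 620 × 4.242 × 360 × 10⁻³ = 426.1 kN.
Base metal (shear rupture): φR_n = 0.75 × 0.6 × 400 × 12 × 360 × 10⁻³ = 777.6 kN.
Governing: weld metal.

φR_n ≈ 426 kN (weld metal governs)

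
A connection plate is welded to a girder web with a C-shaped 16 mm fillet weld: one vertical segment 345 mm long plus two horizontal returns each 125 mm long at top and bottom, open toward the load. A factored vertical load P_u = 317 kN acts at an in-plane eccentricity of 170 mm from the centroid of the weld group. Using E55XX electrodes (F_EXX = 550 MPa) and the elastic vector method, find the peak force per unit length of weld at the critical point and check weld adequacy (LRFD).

Total weld length L_w = 595 mm. Treat welds as unit-width lines.
Centroid: x̄ = 2×125×62.5 / 595 = 26.26 mm from the vertical weld.
Polar moment about centroid: J = I_x + I_y = [345³/12 + 2×125×172.5²] + [345×26.26² + 2(125³/12 + 125×36.24²)] = 11750000 mm³.
Direct shear f_v = P/L_w = 317×10³ / 595 = 532.8 N/mm (vertical).
Torsion M = P·e = 317×10³ × 170 = 53890000 N·mm.
Critical point at (x, y) = (98.74, 172.5) from centroid. f_tx = M·y/J = 791 N/mm; f_ty = M·x/J = 452.7 N/mm.
Resultant f_max = √[f_tx² + (f_v + f_ty)²] = √[791² + (532.8 + 452.7)²] = 1264 N/mm.
Capacity per unit length: φr_n = 0.75 × 0.6 × 550 × (0.707 × 16) = 2800 N/mm.
1264 ≤ 2800 → adequate.

f_max ≈ 1260 N/mm; adequate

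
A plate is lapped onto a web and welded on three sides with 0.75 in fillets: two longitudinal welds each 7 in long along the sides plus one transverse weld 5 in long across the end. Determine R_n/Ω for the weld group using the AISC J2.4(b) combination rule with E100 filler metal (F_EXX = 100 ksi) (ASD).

t_e = 0.707 × 0.75 = 0.5302 in.
R_nwl = 0.6 × 100 × 0.5302 × 14 = 445.4 kip (longitudinal, 2 welds).
R_nwt = 0.6 × 100 × 0.5302 × 5 = 159.1 kip (transverse, base value).
(i) R_nwl + R_nwt = 604.5 kip; (ii) 0.85 R_nwl + 1.5 R_nwt = 617.2 kip.
R_n = max = 617.2 kip [governs: (ii)]; R_n/Ω = 308.6 kip.

R_n/Ω ≈ 309 kip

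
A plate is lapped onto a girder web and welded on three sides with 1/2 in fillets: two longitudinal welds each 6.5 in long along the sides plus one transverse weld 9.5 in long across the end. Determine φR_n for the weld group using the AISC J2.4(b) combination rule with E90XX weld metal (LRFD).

φR_n ≈ 362 kip

E90XX → F_EXX = 90 ksi.
t_e = 0.707 × 0.5 = 0.3535 in.
R_nwl = 0.6 × 90 × 0.3535 × 13 = 248.2 kip (longitudinal, 2 welds).
R_nwt = 0.6 × 90 × 0.3535 × 9.5 = 181.3 kip (transverse, base value).
(i) R_nwl + R_nwt = 429.5 kip; (ii) 0.85 R_nwl + 1.5 R_nwt = 483 kip.
R_n = max = 483 kip [governs: (ii)]; φR_n = 362.2 kip.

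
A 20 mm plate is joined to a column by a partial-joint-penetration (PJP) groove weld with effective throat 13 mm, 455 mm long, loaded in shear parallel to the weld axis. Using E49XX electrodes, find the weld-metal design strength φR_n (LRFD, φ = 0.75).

φR_n ≈ 1300 kN

E49XX → F_EXX = 490 MPa.
Effective throat (given) t_e = 13 mm.
A_we = 13 × 455 = 5915 mm².
F_nw = 0.6 F_EXX = 294 MPa.
φR_n = 0.75 × 294 × 5915 × 10⁻³ = 1304 kN.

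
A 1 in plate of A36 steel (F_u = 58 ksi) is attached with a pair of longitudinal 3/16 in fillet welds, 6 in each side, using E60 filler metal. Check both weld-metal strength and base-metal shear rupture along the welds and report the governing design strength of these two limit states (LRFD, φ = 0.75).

E60XX → F_EXX = 60 ksi.
t_e = 0.707 × 0.1875 = 0.1326 in; L = 12 in.
Weld metal: φR_n = 0.75 × 0.6 × 60 × 0.1326 × 12 = 42.95 kips.
Base metal (shear rupture): φR_n = 0.75 × 0.6 × 58 × 1 × 12 = 313.2 kips.
Governing: weld metal.

φR_n ≈ 43 kips (weld metal governs)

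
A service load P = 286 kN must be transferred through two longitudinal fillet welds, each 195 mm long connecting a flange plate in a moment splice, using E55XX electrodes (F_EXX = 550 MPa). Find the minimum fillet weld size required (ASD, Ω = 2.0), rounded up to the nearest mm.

Total weld length L = 390 mm.
Required throat t_e = P × Ω / (0.6 F_EXX × L) = 286 × 2.0 / (0.6 × 550 × 390 × 10⁻³) = 4.444 mm.
Required leg w = t_e / 0.707 = 6.286 mm → use 7 mm.

w = 7 mm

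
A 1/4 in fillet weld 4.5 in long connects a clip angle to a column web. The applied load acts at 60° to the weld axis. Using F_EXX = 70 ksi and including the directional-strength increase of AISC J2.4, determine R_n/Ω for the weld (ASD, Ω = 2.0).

t_e = 0.707 × 0.25 = 0.1767 in; A_we = 0.1767 × 4.5 = 0.7954 in².
Directional factor: 1.0 + 0.5 sin^1.5(60°) = 1.403.
F_nw = 0.6 × 70 × 1.403 = 58.92 ksi.
R_n/Ω = (58.92 × 0.7954) / 2.0 = 23.43 kips.

R_n/Ω ≈ 23.4 kips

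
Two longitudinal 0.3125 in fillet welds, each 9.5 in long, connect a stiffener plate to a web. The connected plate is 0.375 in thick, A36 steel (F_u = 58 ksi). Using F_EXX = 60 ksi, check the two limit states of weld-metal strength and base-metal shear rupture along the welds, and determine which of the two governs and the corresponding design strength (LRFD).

φR_n ≈ 113 kip (weld metal governs)

t_e = 0.707 × 0.3125 = 0.2209 in; L = 19 in.
Weld metal: φR_n = 0.75 × 0.6 × 60 × 0.2209 × 19 = 113.3 kip.
Base metal (shear rupture): φR_n = 0.75 × 0.6 × 58 × 0.375 × 19 = 186 kip.
Governing: weld metal.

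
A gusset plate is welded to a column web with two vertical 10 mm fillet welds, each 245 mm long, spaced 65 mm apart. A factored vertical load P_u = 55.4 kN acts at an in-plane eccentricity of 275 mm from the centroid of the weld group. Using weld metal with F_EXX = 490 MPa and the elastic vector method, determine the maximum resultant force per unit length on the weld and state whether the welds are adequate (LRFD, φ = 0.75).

Total weld length L_w = 490 mm. Treat welds as unit-width lines.
Polar moment about centroid: J = 2[d³/12 + d(b/2)²] = 2[245³/12 + 245×32.5²] = 2969000 mm³.
Direct shear f_v = P/L_w = 55.4×10³ / 490 = 113.1 N/mm (vertical).
Torsion M = P·e = 55.4×10³ × 275 = 15235000 N·mm.
Critical point at (x, y) = (32.5, 122.5) from centroid. f_tx = M·y/J = 628.7 N/mm; f_ty = M·x/J = 166.8 N/mm.
Resultant f_max = √[f_tx² + (f_v + f_ty)²] = √[628.7² + (113.1 + 166.8)²] = 688.2 N/mm.
Capacity per unit length: φr_n = 0.75 × 0.6 × 490 × (0.707 × 10) = 1559 N/mm.
688.2 ≤ 1559 → adequate.

f_max ≈ 688 N/mm; adequate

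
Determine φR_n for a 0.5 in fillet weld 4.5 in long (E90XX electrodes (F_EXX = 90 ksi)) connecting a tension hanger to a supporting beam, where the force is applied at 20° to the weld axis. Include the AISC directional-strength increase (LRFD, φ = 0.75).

t_e = 0.707 × 0.5 = 0.3535 in; A_we = 0.3535 × 4.5 = 1.591 in².
Directional factor: 1.0 + 0.5 sin^1.5(20°) = 1.1.
F_nw = 0.6 × 90 × 1.1 = 59.4 ksi.
φR_n = 0.75 × 59.4 × 1.591 = 70.87 kips.

φR_n ≈ 70.9 kips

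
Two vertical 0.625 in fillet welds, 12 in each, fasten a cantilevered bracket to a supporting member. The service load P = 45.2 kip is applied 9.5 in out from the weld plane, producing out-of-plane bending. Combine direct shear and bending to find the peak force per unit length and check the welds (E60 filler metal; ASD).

E60XX → F_EXX = 60 ksi.
L_w = 2 × 12 = 24 in; section modulus (unit throat) S = 2 × L²/6 = 48 in².
Direct shear f_v = P/L_w = 45.2/24 = 1.883 kip/in.
Moment M = P × e = 45.2 × 9.5 = 429.4 kip·in; bending f_b = M/S = 8.946 kip/in.
f_max = √(f_v² + f_b²) = √(1.883² + 8.946²) = 9.142 kip/in.
r_n/Ω = (1/2.0) × 0.6 × 60 × (0.707 × 0.625) = 7.954 kip/in → NOT adequate.

f_max ≈ 9.14 kip/in; NOT adequate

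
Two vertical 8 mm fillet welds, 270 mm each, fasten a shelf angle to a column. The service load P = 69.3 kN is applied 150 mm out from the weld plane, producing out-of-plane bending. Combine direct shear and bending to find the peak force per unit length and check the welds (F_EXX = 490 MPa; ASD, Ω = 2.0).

f_max ≈ 447 N/mm; adequate

L_w = 2 × 270 = 540 mm; section modulus (unit throat) S = 2 × L²/6 = 24300 mm².
Direct shear f_v = P/L_w = 69.3×10³/540 = 128.3 N/mm.
Moment M = P × e = 69.3×10³ × 150 = 10395000 N·mm; bending f_b = M/S = 427.8 N/mm.
f_max = √(f_v² + f_b²) = √(128.3² + 427.8²) = 446.6 N/mm.
r_n/Ω = (1/2.0) × 0.6 × 490 × (0.707 × 8) = 831.4 N/mm → adequate.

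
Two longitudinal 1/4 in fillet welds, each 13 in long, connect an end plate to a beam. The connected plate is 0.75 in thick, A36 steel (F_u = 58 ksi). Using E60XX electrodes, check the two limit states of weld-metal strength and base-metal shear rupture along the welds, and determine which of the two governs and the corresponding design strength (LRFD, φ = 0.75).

E60XX → F_EXX = 60 ksi.
t_e = 0.707 × 0.25 = 0.1767 in; L = 26 in.
Weld metal: φR_n = 0.75 × 0.6 × 60 × 0.1767 × 26 = 124.1 kips.
Base metal (shear rupture): φR_n = 0.75 × 0.6 × 58 × 0.75 × 26 = 508.9 kips.
Governing: weld metal.

φR_n ≈ 124 kips (weld metal governs)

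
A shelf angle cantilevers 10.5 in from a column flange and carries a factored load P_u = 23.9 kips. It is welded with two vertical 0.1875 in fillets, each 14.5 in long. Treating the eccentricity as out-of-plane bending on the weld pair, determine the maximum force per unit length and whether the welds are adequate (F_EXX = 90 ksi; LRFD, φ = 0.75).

f_max ≈ 3.67 kip/in; adequate

L_w = 2 × 14.5 = 29 in; section modulus (unit throat) S = 2 × L²/6 = 70.08 in².
Direct shear f_v = P/L_w = 23.9/29 = 0.8241 kip/in.
Moment M = P × e = 23.9 × 10.5 = 250.95 kip·in; bending f_b = M/S = 3.581 kip/in.
f_max = √(f_v² + f_b²) = √(0.8241² + 3.581²) = 3.674 kip/in.
φr_n = 0.75 × 0.6 × 90 × (0.707 × 0.1875) = 5.369 kip/in → adequate.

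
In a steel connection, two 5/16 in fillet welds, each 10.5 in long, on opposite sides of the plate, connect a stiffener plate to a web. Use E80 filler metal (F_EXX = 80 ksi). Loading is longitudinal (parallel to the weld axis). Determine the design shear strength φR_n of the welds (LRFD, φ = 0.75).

Effective throat t_e = 0.707 × 0.3125 = 0.2209 in.
Total length L = 21 in; A_we = 0.2209 × 21 = 4.64 in².
F_nw = 0.6 F_EXX = 0.6 × 80 = 48 ksi.
φR_n = 0.75 × 48 × 4.64 = 167 kip.

φR_n ≈ 167 kip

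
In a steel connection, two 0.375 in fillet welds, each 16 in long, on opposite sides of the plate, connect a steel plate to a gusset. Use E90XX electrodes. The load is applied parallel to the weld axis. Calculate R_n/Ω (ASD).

E90XX → F_EXX = 90 ksi.
Effective throat t_e = 0.707 × 0.375 = 0.2651 in.
Total length L = 32 in; A_we = 0.2651 × 32 = 8.484 in².
F_nw = 0.6 F_EXX = 0.6 × 90 = 54 ksi.
R_n = 54 × 8.484 = 458.1 kips; R_n/Ω = 458.1/2.0 = 229.1 kips.

R_n/Ω ≈ 229 kips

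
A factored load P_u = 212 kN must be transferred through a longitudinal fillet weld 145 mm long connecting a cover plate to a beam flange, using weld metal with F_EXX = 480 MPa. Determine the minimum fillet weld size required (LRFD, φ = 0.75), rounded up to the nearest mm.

w = 10 mm

Total weld length L = 145 mm.
Required throat t_e = P_u / (φ × 0.6 F_EXX × L) = 212 / (0.75 × 0.6 × 480 × 145 × 10⁻³) = 6.769 mm.
Required leg w = t_e / 0.707 = 9.574 mm → use 10 mm.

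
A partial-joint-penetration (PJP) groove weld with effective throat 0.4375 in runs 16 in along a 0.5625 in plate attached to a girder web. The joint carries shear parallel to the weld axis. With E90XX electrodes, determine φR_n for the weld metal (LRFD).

φR_n ≈ 284 kip

E90XX → F_EXX = 90 ksi.
Effective throat (given) t_e = 0.4375 in.
A_we = 0.4375 × 16 = 7 in².
F_nw = 0.6 F_EXX = 54 ksi.
φR_n = 0.75 × 54 × 7 = 283.5 kip.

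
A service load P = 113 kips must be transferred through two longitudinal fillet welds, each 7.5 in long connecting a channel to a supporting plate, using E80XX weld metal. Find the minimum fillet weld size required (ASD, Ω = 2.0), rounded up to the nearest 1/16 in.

w = 1/2 in

E80XX → F_EXX = 80 ksi.
Total weld length L = 15 in.
Required throat t_e = P × Ω / (0.6 F_EXX × L) = 113 × 2.0 / (0.6 × 80 × 15) = 0.3139 in.
Required leg w = t_e / 0.707 = 0.444 in → use 1/2 in.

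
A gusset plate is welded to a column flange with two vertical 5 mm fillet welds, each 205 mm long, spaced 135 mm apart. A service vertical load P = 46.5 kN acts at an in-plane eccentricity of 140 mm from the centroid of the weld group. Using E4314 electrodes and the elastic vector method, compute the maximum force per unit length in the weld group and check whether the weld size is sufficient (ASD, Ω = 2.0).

f_max ≈ 319 N/mm; adequate

E43XX → F_EXX = 430 MPa.
Total weld length L_w = 410 mm. Treat welds as unit-width lines.
Polar moment about centroid: J = 2[d³/12 + d(b/2)²] = 2[205³/12 + 205×67.5²] = 3304000 mm³.
Direct shear f_v = P/L_w = 46.5×10³ / 410 = 113.4 N/mm (vertical).
Torsion M = P·e = 46.5×10³ × 140 = 6510000 N·mm.
Critical point at (x, y) = (67.5, 102.5) from centroid. f_tx = M·y/J = 202 N/mm; f_ty = M·x/J = 133 N/mm.
Resultant f_max = √[f_tx² + (f_v + f_ty)²] = √[202² + (113.4 + 133)²] = 318.6 N/mm.
Capacity per unit length: r_n/Ω = (1/2.0) × 0.6 × 430 × (0.707 × 5) = 456 N/mm.
318.6 ≤ 456 → adequate.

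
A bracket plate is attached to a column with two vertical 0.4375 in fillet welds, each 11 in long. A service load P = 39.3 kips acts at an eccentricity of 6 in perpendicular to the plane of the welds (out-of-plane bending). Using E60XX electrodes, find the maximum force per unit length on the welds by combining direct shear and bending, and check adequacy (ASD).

f_max ≈ 6.11 kip/in; NOT adequate

E60XX → F_EXX = 60 ksi.
L_w = 2 × 11 = 22 in; section modulus (unit throat) S = 2 × L²/6 = 40.33 in².
Direct shear f_v = P/L_w = 39.3/22 = 1.786 kip/in.
Moment M = P × e = 39.3 × 6 = 235.8 kip·in; bending f_b = M/S = 5.846 kip/in.
f_max = √(f_v² + f_b²) = √(1.786² + 5.846²) = 6.113 kip/in.
r_n/Ω = (1/2.0) × 0.6 × 60 × (0.707 × 0.4375) = 5.568 kip/in → NOT adequate.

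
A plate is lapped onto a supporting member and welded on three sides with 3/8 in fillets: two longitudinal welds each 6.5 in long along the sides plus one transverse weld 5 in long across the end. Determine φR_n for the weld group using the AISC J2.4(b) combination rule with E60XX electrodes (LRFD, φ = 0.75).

E60XX → F_EXX = 60 ksi.
t_e = 0.707 × 0.375 = 0.2651 in.
R_nwl = 0.6 × 60 × 0.2651 × 13 = 124.1 kip (longitudinal, 2 welds).
R_nwt = 0.6 × 60 × 0.2651 × 5 = 47.72 kip (transverse, base value).
(i) R_nwl + R_nwt = 171.8 kip; (ii) 0.85 R_nwl + 1.5 R_nwt = 177.1 kip.
R_n = max = 177.1 kip [governs: (ii)]; φR_n = 132.8 kip.

φR_n ≈ 133 kip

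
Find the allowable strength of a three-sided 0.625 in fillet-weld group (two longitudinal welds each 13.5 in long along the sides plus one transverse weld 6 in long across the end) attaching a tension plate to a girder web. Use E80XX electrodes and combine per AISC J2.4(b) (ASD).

R_n/Ω ≈ 350 kip

E80XX → F_EXX = 80 ksi.
t_e = 0.707 × 0.625 = 0.4419 in.
R_nwl = 0.6 × 80 × 0.4419 × 27 = 572.7 kip (longitudinal, 2 welds).
R_nwt = 0.6 × 80 × 0.4419 × 6 = 127.3 kip (transverse, base value).
(i) R_nwl + R_nwt = 699.9 kip; (ii) 0.85 R_nwl + 1.5 R_nwt = 677.7 kip.
R_n = max = 699.9 kip [governs: (i)]; R_n/Ω = 350 kip.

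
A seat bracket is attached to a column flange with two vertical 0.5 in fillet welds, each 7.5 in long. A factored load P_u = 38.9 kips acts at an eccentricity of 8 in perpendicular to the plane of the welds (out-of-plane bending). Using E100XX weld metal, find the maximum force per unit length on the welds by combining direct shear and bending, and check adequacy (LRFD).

E100XX → F_EXX = 100 ksi.
L_w = 2 × 7.5 = 15 in; section modulus (unit throat) S = 2 × L²/6 = 18.75 in².
Direct shear f_v = P/L_w = 38.9/15 = 2.593 kip/in.
Moment M = P × e = 38.9 × 8 = 311.2 kip·in; bending f_b = M/S = 16.6 kip/in.
f_max = √(f_v² + f_b²) = √(2.593² + 16.6²) = 16.8 kip/in.
φr_n = 0.75 × 0.6 × 100 × (0.707 × 0.5) = 15.91 kip/in → NOT adequate.

f_max ≈ 16.8 kip/in; NOT adequate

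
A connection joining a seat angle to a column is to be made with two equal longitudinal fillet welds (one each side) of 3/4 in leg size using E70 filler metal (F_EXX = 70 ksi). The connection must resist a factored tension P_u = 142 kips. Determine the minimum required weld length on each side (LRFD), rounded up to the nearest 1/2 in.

Throat t_e = 0.707 × 0.75 = 0.5302 in.
φr_n = 0.75 × 0.6 × 70 × 0.5302 = 16.7 kips/in.
L_req = P_u / φr_n = 142 / 16.7 = 8.502 in total.
Per side: 8.502 / 2 = 4.251 in.
Round up → use L = 4.5 in on each side.

L = 4.5 in on each side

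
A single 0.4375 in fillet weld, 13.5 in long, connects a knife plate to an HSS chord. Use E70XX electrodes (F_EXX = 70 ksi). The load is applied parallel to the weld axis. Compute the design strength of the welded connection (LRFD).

Effective throat t_e = 0.707 × 0.4375 = 0.3093 in.
Total length L = 13.5 in; A_we = 0.3093 × 13.5 = 4.176 in².
F_nw = 0.6 F_EXX = 0.6 × 70 = 42 ksi.
φR_n = 0.75 × 42 × 4.176 = 131.5 kip.

φR_n ≈ 132 kip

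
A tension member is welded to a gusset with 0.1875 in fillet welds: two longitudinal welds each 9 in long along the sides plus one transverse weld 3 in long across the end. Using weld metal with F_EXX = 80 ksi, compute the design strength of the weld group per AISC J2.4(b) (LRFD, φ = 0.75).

φR_n ≈ 100 kip

t_e = 0.707 × 0.1875 = 0.1326 in.
R_nwl = 0.6 × 80 × 0.1326 × 18 = 114.5 kip (longitudinal, 2 welds).
R_nwt = 0.6 × 80 × 0.1326 × 3 = 19.09 kip (transverse, base value).
(i) R_nwl + R_nwt = 133.6 kip; (ii) 0.85 R_nwl + 1.5 R_nwt = 126 kip.
R_n = max = 133.6 kip [governs: (i)]; φR_n = 100.2 kip.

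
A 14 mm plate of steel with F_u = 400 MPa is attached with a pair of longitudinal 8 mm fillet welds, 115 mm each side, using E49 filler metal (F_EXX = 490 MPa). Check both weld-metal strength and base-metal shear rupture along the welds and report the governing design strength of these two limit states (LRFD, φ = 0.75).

t_e = 0.707 × 8 = 5.656 mm; L = 230 mm.
Weld metal: φR_n = 0.75 × 0.6 × 490 × 5.656 × 230 × 10⁻³ = 286.8 kN.
Base metal (shear rupture): φR_n = 0.75 × 0.6 × 400 × 14 × 230 × 10⁻³ = 579.6 kN.
Governing: weld metal.

φR_n ≈ 287 kN (weld metal governs)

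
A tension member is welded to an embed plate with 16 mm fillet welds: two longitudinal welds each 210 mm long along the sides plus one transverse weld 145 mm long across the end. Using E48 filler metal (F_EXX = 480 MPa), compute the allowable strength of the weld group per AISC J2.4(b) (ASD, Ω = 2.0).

R_n/Ω ≈ 936 kN

t_e = 0.707 × 16 = 11.31 mm.
R_nwl = 0.6 × 480 × 11.31 × 420 × 10⁻³ = 1368 kN (longitudinal, 2 welds).
R_nwt = 0.6 × 480 × 11.31 × 145 × 10⁻³ = 472.4 kN (transverse, base value).
(i) R_nwl + R_nwt = 1841 kN; (ii) 0.85 R_nwl + 1.5 R_nwt = 1872 kN.
R_n = max = 1872 kN [governs: (ii)]; R_n/Ω = 935.8 kN.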